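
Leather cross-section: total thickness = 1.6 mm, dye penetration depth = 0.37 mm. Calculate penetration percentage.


Penetration% = 0.37 / 1.6 x 100
Penetration = 23.1%


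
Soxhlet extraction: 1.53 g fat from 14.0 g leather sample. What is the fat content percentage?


10.9%


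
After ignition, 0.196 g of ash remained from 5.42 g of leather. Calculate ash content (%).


3.62%

Ash% = 0.196 / 5.42 x 100
Ash% = 3.62%


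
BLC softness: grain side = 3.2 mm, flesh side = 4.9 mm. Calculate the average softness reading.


Average = (3.2 + 4.9) / 2
Average = 4.05 mm


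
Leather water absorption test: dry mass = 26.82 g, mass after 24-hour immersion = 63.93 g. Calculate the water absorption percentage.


Water absorbed = 63.93 - 26.82 = 37.11 g
WA% = 37.11 / 26.82 x 100 = 138.4%


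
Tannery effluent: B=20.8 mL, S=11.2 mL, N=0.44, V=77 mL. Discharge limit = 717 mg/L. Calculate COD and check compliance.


COD = (20.8 - 11.2) x 0.44 x 8000 / 77 = 438.9 mg/L
Limit: 717 mg/L
Compliant: Yes


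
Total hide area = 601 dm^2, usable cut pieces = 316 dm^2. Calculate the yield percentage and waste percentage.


Yield = 52.6%
Waste = 47.4%


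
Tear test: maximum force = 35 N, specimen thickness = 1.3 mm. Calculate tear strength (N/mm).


Tear strength = force / thickness
Tear = 35 / 1.3 = 26.9 N/mm


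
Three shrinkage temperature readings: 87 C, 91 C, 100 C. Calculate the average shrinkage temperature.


Average = (87 + 91 + 100) / 3
Average = 278 / 3 = 92.7 C


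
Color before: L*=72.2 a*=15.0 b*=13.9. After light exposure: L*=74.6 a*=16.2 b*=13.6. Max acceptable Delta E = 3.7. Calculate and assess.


Delta E = 2.70
Passes: Yes


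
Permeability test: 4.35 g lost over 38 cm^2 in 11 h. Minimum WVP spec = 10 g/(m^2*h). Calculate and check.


WVP = 104.07 g/(m^2*h)
Meets specification: Yes

WVP = 4.35 / (38 x 11) x 10000 = 104.07 g/(m^2*h)
Minimum: 10 g/(m^2*h)
Meets spec: Yes


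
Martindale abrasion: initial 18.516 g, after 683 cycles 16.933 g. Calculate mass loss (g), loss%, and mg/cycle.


Loss = 18.516 - 16.933 = 1.583 g
Loss% = 1.583 / 18.516 x 100 = 8.55%
Rate = 1.583 / 683 x 1000 = 2.318 mg/cycle


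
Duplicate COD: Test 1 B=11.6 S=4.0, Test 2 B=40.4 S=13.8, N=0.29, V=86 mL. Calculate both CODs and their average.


COD1 = (11.6 - 4.0) x 0.29 x 8000 / 86 = 205.0 mg/L
COD2 = (40.4 - 13.8) x 0.29 x 8000 / 86 = 717.6 mg/L
Average = (205.0 + 717.6) / 2 = 461.3 mg/L


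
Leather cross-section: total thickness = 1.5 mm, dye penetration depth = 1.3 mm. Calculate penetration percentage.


86.7%

Penetration% = 1.3 / 1.5 x 100
Penetration = 86.7%


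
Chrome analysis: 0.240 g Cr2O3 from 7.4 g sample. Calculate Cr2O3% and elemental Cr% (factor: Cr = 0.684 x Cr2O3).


Cr2O3 = 3.24%
Cr = 2.22%

Cr2O3% = 0.240 / 7.4 x 100 = 3.24%
Cr% = 3.24 x 0.684 = 2.22%


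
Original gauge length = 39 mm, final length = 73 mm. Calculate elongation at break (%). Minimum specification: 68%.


Elongation = 87.2%
Meets spec: Yes

Extension = 73 - 39 = 34 mm
Elongation = 34 / 39 x 100 = 87.2%
Minimum required: 68%
Meets specification: Yes


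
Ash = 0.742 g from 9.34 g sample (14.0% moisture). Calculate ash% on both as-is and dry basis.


As-is ash% = 0.742 / 9.34 x 100 = 7.94%
Dry mass = 9.34 x (100 - 14.0) / 100 = 8.0324 g
Dry-basis ash% = 0.742 / 8.0324 x 100 = 9.24%


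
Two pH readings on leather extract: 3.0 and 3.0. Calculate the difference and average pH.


Difference = |3.0 - 3.0| = 0.0
Average = (3.0 + 3.0) / 2 = 3.00


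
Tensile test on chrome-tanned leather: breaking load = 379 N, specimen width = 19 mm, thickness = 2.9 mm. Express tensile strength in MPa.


Cross-section = 19 x 2.9 = 55.1 mm^2
TS = 379 / 55.1 = 6.88 MPa
(1 N/mm^2 = 1 MPa)


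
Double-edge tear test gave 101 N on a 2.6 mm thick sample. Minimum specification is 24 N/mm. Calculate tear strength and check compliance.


Tear strength = 101 / 2.6 = 38.8 N/mm
Required minimum = 24 N/mm
Compliant: Yes


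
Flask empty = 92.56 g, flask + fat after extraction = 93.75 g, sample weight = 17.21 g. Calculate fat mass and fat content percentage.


Fat mass = 1.19 g
Fat content = 6.9%


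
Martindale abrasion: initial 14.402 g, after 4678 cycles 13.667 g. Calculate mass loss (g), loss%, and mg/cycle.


Loss = 14.402 - 13.667 = 0.735 g
Loss% = 0.735 / 14.402 x 100 = 5.10%
Rate = 0.735 / 4678 x 1000 = 0.157 mg/cycle


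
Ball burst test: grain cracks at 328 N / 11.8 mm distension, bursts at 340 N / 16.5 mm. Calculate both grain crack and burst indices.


Crack index = 27.8 N/mm
Burst index = 20.6 N/mm

Crack index = 328 / 11.8 = 27.8 N/mm
Burst index = 340 / 16.5 = 20.6 N/mm


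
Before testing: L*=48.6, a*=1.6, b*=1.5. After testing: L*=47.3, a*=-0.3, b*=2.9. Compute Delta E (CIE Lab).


dL = 47.3 - 48.6 = -1.3
da = -0.3 - 1.6 = -1.9
db = 2.9 - 1.5 = 1.4
dE = sqrt((-1.3)^2 + (-1.9)^2 + (1.4)^2) = 2.69


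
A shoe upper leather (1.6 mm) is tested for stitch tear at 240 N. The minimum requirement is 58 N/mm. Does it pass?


STS = 240 / 1.6 = 150.0 N/mm
Minimum required: 58 N/mm
Passes: Yes


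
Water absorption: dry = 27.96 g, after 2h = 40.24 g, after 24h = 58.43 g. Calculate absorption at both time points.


WA (2h) = (40.24 - 27.96) / 27.96 x 100 = 43.9%
WA (24h) = (58.43 - 27.96) / 27.96 x 100 = 109.0%


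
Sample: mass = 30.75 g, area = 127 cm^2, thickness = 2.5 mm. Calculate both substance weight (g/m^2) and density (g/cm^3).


Substance weight = 2421.3 g/m^2
Density = 0.969 g/cm^3

SW = 30.75 / 127 x 10000 = 2421.3 g/m^2
Volume = 127 x 2.5 / 10 = 31.75 cm^3
Density = 30.75 / 31.75 = 0.969 g/cm^3


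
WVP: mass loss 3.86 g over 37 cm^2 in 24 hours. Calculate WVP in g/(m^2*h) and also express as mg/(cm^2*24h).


WVP = 3.86 / (37 x 24) x 10000 = 43.47 g/(m^2*h)
Mass loss in mg = 3.86 x 1000 = 3860 mg
Per cm^2 per 24h in mg: 3860 x 24 / (37 x 24) = 92640 / 888 = 104.32 mg/(cm^2*24h)


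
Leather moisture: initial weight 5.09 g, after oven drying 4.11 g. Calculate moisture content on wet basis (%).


Moisture = 5.09 - 4.11 = 0.98 g
MC = 0.98 / 5.09 x 100 = 19.3%


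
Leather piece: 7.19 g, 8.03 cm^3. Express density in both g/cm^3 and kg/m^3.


0.895 g/cm^3
895 kg/m^3

Density = 7.19 / 8.03 = 0.895 g/cm^3
Convert: 0.895 x 1000 = 895 kg/m^3


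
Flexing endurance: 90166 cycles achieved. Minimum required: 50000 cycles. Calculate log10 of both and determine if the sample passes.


log10(90166) = 4.96
log10(50000) = 4.70
Passes: Yes


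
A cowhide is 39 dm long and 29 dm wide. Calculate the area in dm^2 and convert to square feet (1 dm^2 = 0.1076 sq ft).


1131 dm^2
121.70 sq ft


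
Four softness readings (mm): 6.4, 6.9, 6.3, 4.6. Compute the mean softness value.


Sum = 6.4 + 6.9 + 6.3 + 4.6
Mean = 24.2 / 4 = 6.05 mm


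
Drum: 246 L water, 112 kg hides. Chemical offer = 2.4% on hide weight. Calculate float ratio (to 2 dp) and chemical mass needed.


Float ratio = 2.20
Chemical needed = 2.688 kg

Float ratio = 246 / 112 = 2.20
Chemical = 112 x 2.4 / 100 = 2.688 kg


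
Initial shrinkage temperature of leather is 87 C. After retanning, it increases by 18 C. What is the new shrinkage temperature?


New Ts = 87 + 18 = 105 C


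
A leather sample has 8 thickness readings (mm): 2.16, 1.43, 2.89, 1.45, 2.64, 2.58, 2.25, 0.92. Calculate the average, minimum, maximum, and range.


Sum = 16.32
Average = 16.32 / 8 = 2.04 mm
Minimum = 0.92 mm
Maximum = 2.89 mm
Range = 2.89 - 0.92 = 1.97 mm


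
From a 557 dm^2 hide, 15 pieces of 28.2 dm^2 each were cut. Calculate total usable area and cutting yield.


Usable area = 423.0 dm^2
Yield = 75.9%

Total usable = 15 x 28.2 = 423.0 dm^2
Yield = 423.0 / 557 x 100 = 75.9%


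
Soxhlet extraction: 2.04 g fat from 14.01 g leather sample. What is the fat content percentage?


14.6%

Fat content = 2.04 / 14.01 x 100
Fat = 14.6%


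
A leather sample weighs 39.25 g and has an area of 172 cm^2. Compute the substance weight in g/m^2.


2282.0 g/m^2

Substance weight = mass / area x 10000
SW = 39.25 / 172 x 10000
SW = 2282.0 g/m^2


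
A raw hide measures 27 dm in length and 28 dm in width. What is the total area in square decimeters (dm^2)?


756 dm^2

Area = length x width
Area = 27 x 28 = 756 dm^2


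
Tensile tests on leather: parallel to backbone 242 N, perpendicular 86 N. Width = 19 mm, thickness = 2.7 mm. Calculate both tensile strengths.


Area = 19 x 2.7 = 51.3 mm^2
TS (parallel) = 242 / 51.3 = 4.72 N/mm^2
TS (perpendicular) = 86 / 51.3 = 1.68 N/mm^2


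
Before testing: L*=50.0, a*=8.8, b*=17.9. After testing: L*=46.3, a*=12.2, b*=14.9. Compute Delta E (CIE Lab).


Delta E = 5.85


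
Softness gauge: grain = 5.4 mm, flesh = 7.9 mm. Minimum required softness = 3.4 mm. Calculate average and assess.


Average softness = 6.65 mm
Meets requirement: Yes

Average = (5.4 + 7.9) / 2 = 6.65 mm
Minimum = 3.4 mm
Meets requirement: Yes


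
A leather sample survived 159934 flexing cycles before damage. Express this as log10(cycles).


log10(159934) = 5.20


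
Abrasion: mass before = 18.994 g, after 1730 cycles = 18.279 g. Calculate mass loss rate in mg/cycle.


Mass loss = 18.994 - 18.279 = 0.715 g
Rate = 0.715 / 1730 x 1000 = 0.413 mg/cycle


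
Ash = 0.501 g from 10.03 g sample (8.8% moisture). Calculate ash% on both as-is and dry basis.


As-is ash = 5.00%
Dry-basis ash = 5.48%


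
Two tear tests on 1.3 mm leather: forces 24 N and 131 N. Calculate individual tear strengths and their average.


Tear 1 = 18.5 N/mm
Tear 2 = 100.8 N/mm
Average = 59.7 N/mm

Tear 1 = 24 / 1.3 = 18.5 N/mm
Tear 2 = 131 / 1.3 = 100.8 N/mm
Average = (18.5 + 100.8) / 2 = 59.7 N/mm


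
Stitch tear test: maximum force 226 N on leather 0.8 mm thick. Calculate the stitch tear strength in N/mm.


282.5 N/mm

Stitch tear strength = force / thickness
STS = 226 / 0.8 = 282.5 N/mm


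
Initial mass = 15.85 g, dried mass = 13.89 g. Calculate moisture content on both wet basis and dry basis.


Moisture lost = 15.85 - 13.89 = 1.96 g
Wet basis MC = 1.96 / 15.85 x 100 = 12.4%
Dry basis MC = 1.96 / 13.89 x 100 = 14.1%


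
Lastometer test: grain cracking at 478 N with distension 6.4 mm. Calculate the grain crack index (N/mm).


Grain crack index = force / distension
Index = 478 / 6.4 = 74.7 N/mm


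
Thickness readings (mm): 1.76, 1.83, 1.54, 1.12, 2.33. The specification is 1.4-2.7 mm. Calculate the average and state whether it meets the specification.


Sum = 8.58
Average = 8.58 / 5 = 1.72 mm
Specification range: 1.4 to 2.7 mm
Within spec: Yes


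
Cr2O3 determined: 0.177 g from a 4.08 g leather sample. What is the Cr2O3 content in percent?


Cr2O3% = 0.177 / 4.08 x 100
Cr2O3% = 4.34%


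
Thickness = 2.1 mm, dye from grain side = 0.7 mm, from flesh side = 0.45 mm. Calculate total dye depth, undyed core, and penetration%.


Total dyed = 0.7 + 0.45 = 1.15 mm
Undyed core = 2.1 - 1.15 = 0.95 mm
Penetration = 1.15 / 2.1 x 100 = 54.8%


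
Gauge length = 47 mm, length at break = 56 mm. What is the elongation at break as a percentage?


Extension = 56 - 47 = 9 mm
Elongation = 9 / 47 x 100 = 19.1%


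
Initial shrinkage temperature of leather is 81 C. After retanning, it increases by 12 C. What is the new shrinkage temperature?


93 C


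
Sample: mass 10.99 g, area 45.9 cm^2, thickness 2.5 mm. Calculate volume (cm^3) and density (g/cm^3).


Volume = 11.475 cm^3
Density = 0.958 g/cm^3

Thickness in cm = 2.5 / 10 = 0.25 cm
Volume = 45.9 x 0.25 = 11.475 cm^3
Density = 10.99 / 11.475 = 0.958 g/cm^3


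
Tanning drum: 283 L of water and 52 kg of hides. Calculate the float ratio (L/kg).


5.4

Float ratio = water / hide weight
Ratio = 283 / 52 = 5.4


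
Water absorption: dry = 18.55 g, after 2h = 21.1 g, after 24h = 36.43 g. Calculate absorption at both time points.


WA (2h) = (21.1 - 18.55) / 18.55 x 100 = 13.7%
WA (24h) = (36.43 - 18.55) / 18.55 x 100 = 96.4%


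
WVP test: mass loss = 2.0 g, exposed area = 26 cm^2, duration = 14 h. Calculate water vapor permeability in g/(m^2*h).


WVP = mass_loss / (area x time) x 10000
WVP = 2.0 / (26 x 14) x 10000
WVP = 2.0 / 364 x 10000 = 54.95 g/(m^2*h)


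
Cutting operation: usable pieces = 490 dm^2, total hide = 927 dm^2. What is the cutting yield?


Yield = usable / total x 100
Yield = 490 / 927 x 100 = 52.9%


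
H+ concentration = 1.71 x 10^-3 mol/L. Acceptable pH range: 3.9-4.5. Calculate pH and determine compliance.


pH = -log10(1.71 x 10^-3) = 2.77
Range: 3.9 to 4.5
Compliant: No


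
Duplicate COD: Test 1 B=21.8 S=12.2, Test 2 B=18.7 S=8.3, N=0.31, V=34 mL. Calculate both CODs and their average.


COD1 = 700.2 mg/L
COD2 = 758.6 mg/L
Average = 729.4 mg/L

COD1 = (21.8 - 12.2) x 0.31 x 8000 / 34 = 700.2 mg/L
COD2 = (18.7 - 8.3) x 0.31 x 8000 / 34 = 758.6 mg/L
Average = (700.2 + 758.6) / 2 = 729.4 mg/L


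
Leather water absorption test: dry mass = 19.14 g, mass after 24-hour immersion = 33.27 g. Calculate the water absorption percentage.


Water absorbed = 33.27 - 19.14 = 14.13 g
WA% = 14.13 / 19.14 x 100 = 73.8%


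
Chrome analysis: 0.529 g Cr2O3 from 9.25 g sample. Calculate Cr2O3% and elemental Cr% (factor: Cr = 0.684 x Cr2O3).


Cr2O3 = 5.72%
Cr = 3.91%


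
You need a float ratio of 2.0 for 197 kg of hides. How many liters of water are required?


Water = hide weight x target ratio
Water = 197 x 2.0 = 394.0 L


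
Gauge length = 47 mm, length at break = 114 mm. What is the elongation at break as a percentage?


Extension = 114 - 47 = 67 mm
Elongation = 67 / 47 x 100 = 142.6%


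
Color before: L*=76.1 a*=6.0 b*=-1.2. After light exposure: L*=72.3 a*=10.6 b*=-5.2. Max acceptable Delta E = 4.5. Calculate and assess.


Delta E = 7.18
Passes: No

dL = -3.8, da = 4.6, db = -4.0
dE = sqrt((-3.8)^2 + (4.6)^2 + (-4.0)^2) = 7.18
Max = 4.5
Passes: No


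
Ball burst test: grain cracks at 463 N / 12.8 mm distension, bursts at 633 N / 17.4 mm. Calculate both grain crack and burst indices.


Crack index = 463 / 12.8 = 36.2 N/mm
Burst index = 633 / 17.4 = 36.4 N/mm


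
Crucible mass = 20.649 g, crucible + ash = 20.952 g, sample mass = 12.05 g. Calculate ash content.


Ash mass = 20.952 - 20.649 = 0.303 g
Ash% = 0.303 / 12.05 x 100 = 2.51%


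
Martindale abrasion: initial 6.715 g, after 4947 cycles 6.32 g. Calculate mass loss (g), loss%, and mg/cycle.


Mass loss = 0.395 g
Loss = 5.88%
Rate = 0.080 mg/cycle

Loss = 6.715 - 6.32 = 0.395 g
Loss% = 0.395 / 6.715 x 100 = 5.88%
Rate = 0.395 / 4947 x 1000 = 0.080 mg/cycle


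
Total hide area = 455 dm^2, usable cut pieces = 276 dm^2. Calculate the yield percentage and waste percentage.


Yield = 276 / 455 x 100 = 60.7%
Waste = 455 - 276 = 179 dm^2
Waste% = 100 - 60.7 = 39.3%


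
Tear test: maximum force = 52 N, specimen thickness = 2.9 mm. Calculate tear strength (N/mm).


Tear strength = force / thickness
Tear = 52 / 2.9 = 17.9 N/mm


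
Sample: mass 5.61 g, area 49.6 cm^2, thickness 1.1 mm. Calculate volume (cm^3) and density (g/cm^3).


Thickness in cm = 1.1 / 10 = 0.11 cm
Volume = 49.6 x 0.11 = 5.456 cm^3
Density = 5.61 / 5.456 = 1.028 g/cm^3


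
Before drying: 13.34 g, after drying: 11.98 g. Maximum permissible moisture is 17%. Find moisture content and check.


MC = (13.34 - 11.98) / 13.34 x 100 = 10.2%
Maximum: 17%
Acceptable: Yes


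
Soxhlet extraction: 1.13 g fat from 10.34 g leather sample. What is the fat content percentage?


Fat content = 1.13 / 10.34 x 100
Fat = 10.9%


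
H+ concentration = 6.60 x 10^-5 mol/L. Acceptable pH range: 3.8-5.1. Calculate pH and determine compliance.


pH = -log10(6.60 x 10^-5) = 4.18
Range: 3.8 to 5.1
Compliant: Yes


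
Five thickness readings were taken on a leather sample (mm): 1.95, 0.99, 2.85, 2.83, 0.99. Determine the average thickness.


Sum = 1.95 + 0.99 + 2.85 + 2.83 + 0.99 = 9.61
Average = 9.61 / 5 = 1.92 mm


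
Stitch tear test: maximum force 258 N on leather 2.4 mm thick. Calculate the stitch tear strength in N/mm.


Stitch tear strength = force / thickness
STS = 258 / 2.4 = 107.5 N/mm


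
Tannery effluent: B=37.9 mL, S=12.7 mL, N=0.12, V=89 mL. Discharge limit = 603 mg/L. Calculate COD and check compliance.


COD = (37.9 - 12.7) x 0.12 x 8000 / 89 = 271.8 mg/L
Limit: 603 mg/L
Compliant: Yes


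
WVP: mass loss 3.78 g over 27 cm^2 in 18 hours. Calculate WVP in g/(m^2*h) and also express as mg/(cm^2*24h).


WVP = 3.78 / (27 x 18) x 10000 = 77.78 g/(m^2*h)
Mass loss in mg = 3.78 x 1000 = 3780 mg
Per cm^2 per 24h in mg: 3780 x 24 / (27 x 18) = 90720 / 486 = 186.67 mg/(cm^2*24h)


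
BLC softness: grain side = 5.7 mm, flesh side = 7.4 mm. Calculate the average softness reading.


6.55 mm

Average = (5.7 + 7.4) / 2
Average = 6.55 mm


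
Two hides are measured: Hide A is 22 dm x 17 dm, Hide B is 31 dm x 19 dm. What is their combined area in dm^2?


Hide A area = 22 x 17 = 374 dm^2
Hide B area = 31 x 19 = 589 dm^2
Total = 374 + 589 = 963 dm^2


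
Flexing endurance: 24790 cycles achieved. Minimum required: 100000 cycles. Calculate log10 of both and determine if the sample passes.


Achieved: log10 = 4.39
Required: log10 = 5.00
Passes: No

log10(24790) = 4.39
log10(100000) = 5.00
Passes: No


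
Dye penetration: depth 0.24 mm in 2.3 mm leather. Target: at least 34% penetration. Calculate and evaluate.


Penetration = 0.24 / 2.3 x 100 = 10.4%
Target: 34%
Meets target: No


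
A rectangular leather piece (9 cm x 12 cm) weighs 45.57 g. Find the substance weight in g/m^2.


Area = 9 x 12 = 108 cm^2
SW = 45.57 / 108 x 10000 = 4219.4 g/m^2


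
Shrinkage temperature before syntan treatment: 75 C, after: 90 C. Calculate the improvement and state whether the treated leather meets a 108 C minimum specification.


Improvement = 15 C
Meets 108 C spec: No

Improvement = 90 - 75 = 15 C
Spec check: 90 C >= 108 C? No


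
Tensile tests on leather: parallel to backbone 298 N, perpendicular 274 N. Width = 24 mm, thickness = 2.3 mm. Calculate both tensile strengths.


Parallel = 5.40 N/mm^2
Perpendicular = 4.96 N/mm^2

Area = 24 x 2.3 = 55.2 mm^2
TS (parallel) = 298 / 55.2 = 5.40 N/mm^2
TS (perpendicular) = 274 / 55.2 = 4.96 N/mm^2


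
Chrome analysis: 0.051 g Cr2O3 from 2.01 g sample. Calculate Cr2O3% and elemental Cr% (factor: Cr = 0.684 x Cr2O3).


Cr2O3% = 0.051 / 2.01 x 100 = 2.54%
Cr% = 2.54 x 0.684 = 1.74%


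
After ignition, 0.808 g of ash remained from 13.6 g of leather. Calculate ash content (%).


Ash% = 0.808 / 13.6 x 100
Ash% = 5.94%


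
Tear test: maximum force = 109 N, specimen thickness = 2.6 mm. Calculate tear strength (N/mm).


Tear strength = force / thickness
Tear = 109 / 2.6 = 41.9 N/mm


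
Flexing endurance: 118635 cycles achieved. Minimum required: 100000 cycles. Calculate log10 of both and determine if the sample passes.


log10(118635) = 5.07
log10(100000) = 5.00
Passes: Yes


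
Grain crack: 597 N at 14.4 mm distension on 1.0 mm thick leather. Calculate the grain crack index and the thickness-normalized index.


Crack index = 41.5 N/mm
Normalized index = 41.5 N/mm per mm

Crack index = 597 / 14.4 = 41.5 N/mm
Normalized = 41.5 / 1.0 = 41.5 N/mm per mm


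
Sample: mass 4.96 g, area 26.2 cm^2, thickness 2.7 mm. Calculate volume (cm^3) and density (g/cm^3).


Volume = 7.074 cm^3
Density = 0.701 g/cm^3


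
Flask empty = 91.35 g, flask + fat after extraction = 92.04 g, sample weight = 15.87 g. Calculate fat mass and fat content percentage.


Fat mass = 92.04 - 91.35 = 0.69 g
Fat% = 0.69 / 15.87 x 100 = 4.3%


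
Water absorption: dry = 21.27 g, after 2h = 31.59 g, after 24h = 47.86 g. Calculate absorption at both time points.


2h absorption = 48.5%
24h absorption = 125.0%

WA (2h) = (31.59 - 21.27) / 21.27 x 100 = 48.5%
WA (24h) = (47.86 - 21.27) / 21.27 x 100 = 125.0%


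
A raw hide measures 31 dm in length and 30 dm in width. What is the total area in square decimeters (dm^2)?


Area = length x width
Area = 31 x 30 = 930 dm^2


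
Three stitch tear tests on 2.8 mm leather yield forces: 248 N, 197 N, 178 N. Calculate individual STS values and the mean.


STS1 = 248 / 2.8 = 88.6 N/mm
STS2 = 197 / 2.8 = 70.4 N/mm
STS3 = 178 / 2.8 = 63.6 N/mm
Mean = (88.6 + 70.4 + 63.6) / 3 = 74.2 N/mm


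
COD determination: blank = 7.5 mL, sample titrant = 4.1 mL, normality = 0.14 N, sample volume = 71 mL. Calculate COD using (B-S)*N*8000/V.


COD = (7.5 - 4.1) x 0.14 x 8000 / 71
COD = 3.4 x 0.14 x 8000 / 71
COD = 53.6 mg/L


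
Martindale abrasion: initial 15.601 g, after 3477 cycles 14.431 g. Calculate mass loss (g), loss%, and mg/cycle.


Loss = 15.601 - 14.431 = 1.170 g
Loss% = 1.170 / 15.601 x 100 = 7.50%
Rate = 1.170 / 3477 x 1000 = 0.336 mg/cycle


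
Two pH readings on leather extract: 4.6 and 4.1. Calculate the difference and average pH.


Difference = |4.6 - 4.1| = 0.5
Average = (4.6 + 4.1) / 2 = 4.35


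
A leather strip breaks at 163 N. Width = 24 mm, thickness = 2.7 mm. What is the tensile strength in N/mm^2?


Cross-sectional area = 24 x 2.7 = 64.8 mm^2
Tensile strength = 163 / 64.8 = 2.52 N/mm^2


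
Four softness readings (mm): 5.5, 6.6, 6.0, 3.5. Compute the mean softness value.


Sum = 5.5 + 6.6 + 6.0 + 3.5
Mean = 21.6 / 4 = 5.40 mm


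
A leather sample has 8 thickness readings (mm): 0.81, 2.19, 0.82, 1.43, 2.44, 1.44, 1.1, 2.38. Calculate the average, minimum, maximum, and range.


Average = 1.58 mm
Min = 0.81 mm
Max = 2.44 mm
Range = 1.63 mm

Sum = 12.61
Average = 12.61 / 8 = 1.58 mm
Minimum = 0.81 mm
Maximum = 2.44 mm
Range = 2.44 - 0.81 = 1.63 mm


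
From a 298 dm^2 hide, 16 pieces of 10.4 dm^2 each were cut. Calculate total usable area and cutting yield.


Total usable = 16 x 10.4 = 166.4 dm^2
Yield = 166.4 / 298 x 100 = 55.8%


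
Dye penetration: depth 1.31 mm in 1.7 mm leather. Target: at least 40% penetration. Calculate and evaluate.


Penetration = 77.1%
Meets target: Yes


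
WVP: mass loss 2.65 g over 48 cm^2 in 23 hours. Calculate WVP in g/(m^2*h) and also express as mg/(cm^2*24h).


WVP = 24.00 g/(m^2*h)
Daily rate = 57.61 mg/(cm^2*24h)


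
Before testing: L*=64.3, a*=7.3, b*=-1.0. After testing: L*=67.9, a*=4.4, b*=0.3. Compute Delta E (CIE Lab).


dL = 67.9 - 64.3 = 3.6
da = 4.4 - 7.3 = -2.9
db = 0.3 - (-1.0) = 1.3
dE = sqrt((3.6)^2 + (-2.9)^2 + (1.3)^2) = 4.80


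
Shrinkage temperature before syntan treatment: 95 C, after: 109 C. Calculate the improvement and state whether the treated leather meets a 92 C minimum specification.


Improvement = 14 C
Meets 92 C spec: Yes


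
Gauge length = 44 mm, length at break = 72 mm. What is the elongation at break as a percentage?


63.6%

Extension = 72 - 44 = 28 mm
Elongation = 28 / 44 x 100 = 63.6%


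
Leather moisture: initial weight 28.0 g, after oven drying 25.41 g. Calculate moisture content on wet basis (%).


9.3%


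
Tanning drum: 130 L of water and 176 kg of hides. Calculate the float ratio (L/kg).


Float ratio = water / hide weight
Ratio = 130 / 176 = 0.7


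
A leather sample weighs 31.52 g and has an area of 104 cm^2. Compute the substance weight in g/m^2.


Substance weight = mass / area x 10000
SW = 31.52 / 104 x 10000
SW = 3030.8 g/m^2


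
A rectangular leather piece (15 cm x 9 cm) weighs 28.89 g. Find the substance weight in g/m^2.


2140.0 g/m^2

Area = 15 x 9 = 135 cm^2
SW = 28.89 / 135 x 10000 = 2140.0 g/m^2


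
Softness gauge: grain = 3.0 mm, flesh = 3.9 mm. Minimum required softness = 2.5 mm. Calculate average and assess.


Average = (3.0 + 3.9) / 2 = 3.45 mm
Minimum = 2.5 mm
Meets requirement: Yes


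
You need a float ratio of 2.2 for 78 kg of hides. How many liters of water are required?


Water = hide weight x target ratio
Water = 78 x 2.2 = 171.6 L


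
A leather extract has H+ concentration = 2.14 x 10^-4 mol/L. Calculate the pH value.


pH = 3.67

pH = -log10[H+]
pH = -log10(2.14 x 10^-4) = 3.67


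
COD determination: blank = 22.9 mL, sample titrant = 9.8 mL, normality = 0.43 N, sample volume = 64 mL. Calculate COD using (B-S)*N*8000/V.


COD = (22.9 - 9.8) x 0.43 x 8000 / 64
COD = 13.1 x 0.43 x 8000 / 64
COD = 704.1 mg/L


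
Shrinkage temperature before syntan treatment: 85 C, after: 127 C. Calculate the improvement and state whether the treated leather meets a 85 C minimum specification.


Improvement = 127 - 85 = 42 C
Spec check: 127 C >= 85 C? Yes


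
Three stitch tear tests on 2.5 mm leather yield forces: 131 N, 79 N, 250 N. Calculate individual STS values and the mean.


STS1 = 52.4 N/mm
STS2 = 31.6 N/mm
STS3 = 100.0 N/mm
Mean = 61.3 N/mm

STS1 = 131 / 2.5 = 52.4 N/mm
STS2 = 79 / 2.5 = 31.6 N/mm
STS3 = 250 / 2.5 = 100.0 N/mm
Mean = (52.4 + 31.6 + 100.0) / 3 = 61.3 N/mm


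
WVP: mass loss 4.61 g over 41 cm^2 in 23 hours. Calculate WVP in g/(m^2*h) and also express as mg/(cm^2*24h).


WVP = 4.61 / (41 x 23) x 10000 = 48.89 g/(m^2*h)
Mass loss in mg = 4.61 x 1000 = 4610 mg
Per cm^2 per 24h in mg: 4610 x 24 / (41 x 23) = 110640 / 943 = 117.33 mg/(cm^2*24h)


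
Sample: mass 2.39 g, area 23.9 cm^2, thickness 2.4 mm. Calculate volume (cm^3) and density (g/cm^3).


Volume = 5.736 cm^3
Density = 0.417 g/cm^3


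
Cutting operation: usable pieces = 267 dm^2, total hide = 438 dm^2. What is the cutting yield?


61.0%

Yield = usable / total x 100
Yield = 267 / 438 x 100 = 61.0%


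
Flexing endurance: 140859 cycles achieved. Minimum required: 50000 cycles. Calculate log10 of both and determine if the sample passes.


Achieved: log10 = 5.15
Required: log10 = 4.70
Passes: Yes


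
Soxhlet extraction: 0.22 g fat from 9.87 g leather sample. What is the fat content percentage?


2.2%

Fat content = 0.22 / 9.87 x 100
Fat = 2.2%


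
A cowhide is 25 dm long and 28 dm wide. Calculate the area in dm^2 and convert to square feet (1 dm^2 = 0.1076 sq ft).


Area = 25 x 28 = 700 dm^2
Conversion: 700 x 0.1076 = 75.32 sq ft


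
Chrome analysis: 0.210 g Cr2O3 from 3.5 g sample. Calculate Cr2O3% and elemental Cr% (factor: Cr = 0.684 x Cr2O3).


Cr2O3 = 6.00%
Cr = 4.10%

Cr2O3% = 0.210 / 3.5 x 100 = 6.00%
Cr% = 6.00 x 0.684 = 4.10%


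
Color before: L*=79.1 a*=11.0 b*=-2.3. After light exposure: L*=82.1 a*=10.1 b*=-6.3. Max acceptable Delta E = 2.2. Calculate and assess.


Delta E = 5.08
Passes: No


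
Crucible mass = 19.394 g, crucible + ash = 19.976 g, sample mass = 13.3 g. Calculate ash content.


Ash mass = 19.976 - 19.394 = 0.582 g
Ash% = 0.582 / 13.3 x 100 = 4.38%


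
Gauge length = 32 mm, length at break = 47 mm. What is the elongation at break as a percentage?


Extension = 47 - 32 = 15 mm
Elongation = 15 / 32 x 100 = 46.9%


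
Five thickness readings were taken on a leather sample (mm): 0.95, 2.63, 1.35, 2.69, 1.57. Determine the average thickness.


Sum = 0.95 + 2.63 + 1.35 + 2.69 + 1.57 = 9.19
Average = 9.19 / 5 = 1.84 mm


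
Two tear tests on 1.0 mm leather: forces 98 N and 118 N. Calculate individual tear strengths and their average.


Tear 1 = 98.0 N/mm
Tear 2 = 118.0 N/mm
Average = 108.0 N/mm

Tear 1 = 98 / 1.0 = 98.0 N/mm
Tear 2 = 118 / 1.0 = 118.0 N/mm
Average = (98.0 + 118.0) / 2 = 108.0 N/mm


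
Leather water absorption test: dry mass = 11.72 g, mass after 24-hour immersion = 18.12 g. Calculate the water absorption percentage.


54.6%

Water absorbed = 18.12 - 11.72 = 6.40 g
WA% = 6.40 / 11.72 x 100 = 54.6%


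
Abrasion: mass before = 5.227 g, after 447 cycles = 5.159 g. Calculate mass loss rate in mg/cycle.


0.152 mg/cycle


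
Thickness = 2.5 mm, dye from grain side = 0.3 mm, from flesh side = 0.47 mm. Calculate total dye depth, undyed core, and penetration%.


Total dyed = 0.77 mm
Undyed core = 1.73 mm
Penetration = 30.8%


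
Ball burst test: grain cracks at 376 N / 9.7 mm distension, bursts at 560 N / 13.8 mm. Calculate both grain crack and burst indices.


Crack index = 38.8 N/mm
Burst index = 40.6 N/mm

Crack index = 376 / 9.7 = 38.8 N/mm
Burst index = 560 / 13.8 = 40.6 N/mm


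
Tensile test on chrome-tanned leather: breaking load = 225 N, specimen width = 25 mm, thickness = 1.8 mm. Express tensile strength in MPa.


5.00 MPa

Cross-section = 25 x 1.8 = 45.0 mm^2
TS = 225 / 45.0 = 5.00 MPa
(1 N/mm^2 = 1 MPa)


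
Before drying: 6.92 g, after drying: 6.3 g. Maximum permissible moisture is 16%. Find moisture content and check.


MC = (6.92 - 6.3) / 6.92 x 100 = 9.0%
Maximum: 16%
Acceptable: Yes


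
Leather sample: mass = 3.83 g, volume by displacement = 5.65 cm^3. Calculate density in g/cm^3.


0.678 g/cm^3


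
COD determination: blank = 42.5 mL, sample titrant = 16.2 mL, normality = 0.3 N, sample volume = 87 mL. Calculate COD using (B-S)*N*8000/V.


725.5 mg/L


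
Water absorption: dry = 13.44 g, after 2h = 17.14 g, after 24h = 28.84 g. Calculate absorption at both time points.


2h absorption = 27.5%
24h absorption = 114.6%


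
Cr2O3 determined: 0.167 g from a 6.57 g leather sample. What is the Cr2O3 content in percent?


Cr2O3% = 0.167 / 6.57 x 100
Cr2O3% = 2.54%


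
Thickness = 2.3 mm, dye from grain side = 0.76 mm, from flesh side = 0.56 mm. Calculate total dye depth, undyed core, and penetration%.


Total dyed = 1.32 mm
Undyed core = 0.98 mm
Penetration = 57.4%


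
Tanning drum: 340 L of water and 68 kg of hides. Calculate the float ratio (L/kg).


5.0

Float ratio = water / hide weight
Ratio = 340 / 68 = 5.0


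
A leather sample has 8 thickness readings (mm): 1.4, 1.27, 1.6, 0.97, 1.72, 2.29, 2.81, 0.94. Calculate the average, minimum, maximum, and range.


Average = 1.63 mm
Min = 0.94 mm
Max = 2.81 mm
Range = 1.87 mm


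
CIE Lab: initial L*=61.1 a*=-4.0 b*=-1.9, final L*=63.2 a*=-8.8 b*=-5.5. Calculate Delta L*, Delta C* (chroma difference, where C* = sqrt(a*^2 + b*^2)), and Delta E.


Delta L* = 63.2 - 61.1 = 2.1
C1* = sqrt((-4.0)^2 + (-1.9)^2) = 4.428
C2* = sqrt((-8.8)^2 + (-5.5)^2) = 10.377
Delta C* = 10.377 - 4.428 = 5.95
Delta E = sqrt((2.1)^2 + (-4.8)^2 + (-3.6)^2) = 6.36


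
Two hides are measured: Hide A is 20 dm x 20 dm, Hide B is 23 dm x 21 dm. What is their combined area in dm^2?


Hide A area = 20 x 20 = 400 dm^2
Hide B area = 23 x 21 = 483 dm^2
Total = 400 + 483 = 883 dm^2


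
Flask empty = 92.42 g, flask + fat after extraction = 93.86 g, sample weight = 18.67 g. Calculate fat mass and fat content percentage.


Fat mass = 1.44 g
Fat content = 7.7%

Fat mass = 93.86 - 92.42 = 1.44 g
Fat% = 1.44 / 18.67 x 100 = 7.7%


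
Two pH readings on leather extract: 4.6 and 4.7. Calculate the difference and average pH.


Difference = 0.1
Average pH = 4.65


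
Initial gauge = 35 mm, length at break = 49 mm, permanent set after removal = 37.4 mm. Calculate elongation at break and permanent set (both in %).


Elongation at break = (49 - 35) / 35 x 100 = 40.0%
Permanent set = (37.4 - 35) / 35 x 100 = 6.9%


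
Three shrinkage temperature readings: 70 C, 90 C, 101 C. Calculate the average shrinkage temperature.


87.0 C

Average = (70 + 90 + 101) / 3
Average = 261 / 3 = 87.0 C


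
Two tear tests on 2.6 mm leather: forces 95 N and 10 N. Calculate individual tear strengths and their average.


Tear 1 = 36.5 N/mm
Tear 2 = 3.8 N/mm
Average = 20.2 N/mm

Tear 1 = 95 / 2.6 = 36.5 N/mm
Tear 2 = 10 / 2.6 = 3.8 N/mm
Average = (36.5 + 3.8) / 2 = 20.2 N/mm


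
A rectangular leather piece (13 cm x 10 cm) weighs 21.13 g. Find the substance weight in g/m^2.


1625.4 g/m^2


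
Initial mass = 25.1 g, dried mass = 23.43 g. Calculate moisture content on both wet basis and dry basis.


Moisture lost = 25.1 - 23.43 = 1.67 g
Wet basis MC = 1.67 / 25.1 x 100 = 6.7%
Dry basis MC = 1.67 / 23.43 x 100 = 7.1%


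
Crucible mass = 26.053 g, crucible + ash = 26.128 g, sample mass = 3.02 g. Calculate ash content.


Ash mass = 0.075 g
Ash content = 2.48%

Ash mass = 26.128 - 26.053 = 0.075 g
Ash% = 0.075 / 3.02 x 100 = 2.48%


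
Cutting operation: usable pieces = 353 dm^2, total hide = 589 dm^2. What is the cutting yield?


Yield = usable / total x 100
Yield = 353 / 589 x 100 = 59.9%


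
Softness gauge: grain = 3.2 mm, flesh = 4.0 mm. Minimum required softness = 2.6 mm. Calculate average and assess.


Average = (3.2 + 4.0) / 2 = 3.60 mm
Minimum = 2.6 mm
Meets requirement: Yes


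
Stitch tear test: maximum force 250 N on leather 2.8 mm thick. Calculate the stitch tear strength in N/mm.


Stitch tear strength = force / thickness
STS = 250 / 2.8 = 89.3 N/mm


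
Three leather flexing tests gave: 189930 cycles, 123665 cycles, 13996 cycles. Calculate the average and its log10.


Average = (189930 + 123665 + 13996) / 3 = 109197 cycles
log10(109197) = 5.04


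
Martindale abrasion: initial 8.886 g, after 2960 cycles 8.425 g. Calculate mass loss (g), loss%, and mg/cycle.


Mass loss = 0.461 g
Loss = 5.19%
Rate = 0.156 mg/cycle

Loss = 8.886 - 8.425 = 0.461 g
Loss% = 0.461 / 8.886 x 100 = 5.19%
Rate = 0.461 / 2960 x 1000 = 0.156 mg/cycle


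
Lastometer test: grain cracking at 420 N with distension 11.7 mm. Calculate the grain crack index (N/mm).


35.9 N/mm


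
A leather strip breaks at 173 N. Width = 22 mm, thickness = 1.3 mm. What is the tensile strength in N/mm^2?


6.05 N/mm^2


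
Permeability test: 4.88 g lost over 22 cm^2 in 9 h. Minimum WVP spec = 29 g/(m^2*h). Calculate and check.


WVP = 4.88 / (22 x 9) x 10000 = 246.46 g/(m^2*h)
Minimum: 29 g/(m^2*h)
Meets spec: Yes


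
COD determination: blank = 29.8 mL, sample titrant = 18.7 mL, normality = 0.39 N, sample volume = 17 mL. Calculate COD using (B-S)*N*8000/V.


2037.2 mg/L

COD = (29.8 - 18.7) x 0.39 x 8000 / 17
COD = 11.1 x 0.39 x 8000 / 17
COD = 2037.2 mg/L


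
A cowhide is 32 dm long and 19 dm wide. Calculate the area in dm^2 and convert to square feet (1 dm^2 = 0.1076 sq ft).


Area = 32 x 19 = 608 dm^2
Conversion: 608 x 0.1076 = 65.42 sq ft


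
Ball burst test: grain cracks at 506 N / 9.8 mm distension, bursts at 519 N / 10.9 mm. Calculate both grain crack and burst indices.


Crack index = 506 / 9.8 = 51.6 N/mm
Burst index = 519 / 10.9 = 47.6 N/mm


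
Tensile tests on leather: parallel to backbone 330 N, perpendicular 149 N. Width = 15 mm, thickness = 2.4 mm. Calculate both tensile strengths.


Parallel = 9.17 N/mm^2
Perpendicular = 4.14 N/mm^2

Area = 15 x 2.4 = 36.0 mm^2
TS (parallel) = 330 / 36.0 = 9.17 N/mm^2
TS (perpendicular) = 149 / 36.0 = 4.14 N/mm^2


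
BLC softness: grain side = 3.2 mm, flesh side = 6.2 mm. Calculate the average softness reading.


4.70 mm

Average = (3.2 + 6.2) / 2
Average = 4.70 mm


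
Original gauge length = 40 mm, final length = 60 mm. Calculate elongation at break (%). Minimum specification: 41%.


Elongation = 50.0%
Meets spec: Yes


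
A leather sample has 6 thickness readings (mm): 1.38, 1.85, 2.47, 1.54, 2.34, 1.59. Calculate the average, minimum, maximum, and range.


Sum = 11.17
Average = 11.17 / 6 = 1.86 mm
Minimum = 1.38 mm
Maximum = 2.47 mm
Range = 2.47 - 1.38 = 1.09 mm


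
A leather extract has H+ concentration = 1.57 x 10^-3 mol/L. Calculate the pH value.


pH = -log10[H+]
pH = -log10(1.57 x 10^-3) = 2.80


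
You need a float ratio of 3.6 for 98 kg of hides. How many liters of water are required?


352.8 L

Water = hide weight x target ratio
Water = 98 x 3.6 = 352.8 L


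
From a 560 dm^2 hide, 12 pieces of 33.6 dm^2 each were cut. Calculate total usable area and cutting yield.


Usable area = 403.2 dm^2
Yield = 72.0%

Total usable = 12 x 33.6 = 403.2 dm^2
Yield = 403.2 / 560 x 100 = 72.0%


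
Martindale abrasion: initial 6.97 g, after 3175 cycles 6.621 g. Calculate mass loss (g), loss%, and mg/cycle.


Mass loss = 0.349 g
Loss = 5.01%
Rate = 0.110 mg/cycle


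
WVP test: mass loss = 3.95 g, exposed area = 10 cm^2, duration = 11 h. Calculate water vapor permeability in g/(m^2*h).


359.09 g/(m^2*h)


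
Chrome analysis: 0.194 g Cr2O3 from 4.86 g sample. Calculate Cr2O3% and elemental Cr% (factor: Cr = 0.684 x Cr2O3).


Cr2O3 = 3.99%
Cr = 2.73%

Cr2O3% = 0.194 / 4.86 x 100 = 3.99%
Cr% = 3.99 x 0.684 = 2.73%


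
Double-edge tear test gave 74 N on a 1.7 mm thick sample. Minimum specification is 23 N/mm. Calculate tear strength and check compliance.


Tear strength = 43.5 N/mm
Compliant: Yes

Tear strength = 74 / 1.7 = 43.5 N/mm
Required minimum = 23 N/mm
Compliant: Yes


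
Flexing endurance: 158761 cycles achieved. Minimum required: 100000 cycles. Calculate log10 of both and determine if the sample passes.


log10(158761) = 5.20
log10(100000) = 5.00
Passes: Yes


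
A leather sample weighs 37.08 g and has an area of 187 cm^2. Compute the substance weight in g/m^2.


1982.9 g/m^2

Substance weight = mass / area x 10000
SW = 37.08 / 187 x 10000
SW = 1982.9 g/m^2


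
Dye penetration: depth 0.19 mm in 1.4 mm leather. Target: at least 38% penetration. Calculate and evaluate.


Penetration = 0.19 / 1.4 x 100 = 13.6%
Target: 38%
Meets target: No


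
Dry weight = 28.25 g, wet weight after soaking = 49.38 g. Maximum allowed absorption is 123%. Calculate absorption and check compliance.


Absorption = 74.8%
Compliant: Yes


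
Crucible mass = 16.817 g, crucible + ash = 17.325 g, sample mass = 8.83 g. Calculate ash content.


Ash mass = 0.508 g
Ash content = 5.75%

Ash mass = 17.325 - 16.817 = 0.508 g
Ash% = 0.508 / 8.83 x 100 = 5.75%


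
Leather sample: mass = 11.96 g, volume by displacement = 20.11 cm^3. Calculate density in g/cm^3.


0.595 g/cm^3

Density = mass / volume
Density = 11.96 / 20.11 = 0.595 g/cm^3


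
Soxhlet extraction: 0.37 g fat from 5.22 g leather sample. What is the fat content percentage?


Fat content = 0.37 / 5.22 x 100
Fat = 7.1%


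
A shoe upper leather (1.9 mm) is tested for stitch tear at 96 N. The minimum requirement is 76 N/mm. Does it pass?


STS = 96 / 1.9 = 50.5 N/mm
Minimum required: 76 N/mm
Passes: No


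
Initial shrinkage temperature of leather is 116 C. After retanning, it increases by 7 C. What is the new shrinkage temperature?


New Ts = 116 + 7 = 123 C


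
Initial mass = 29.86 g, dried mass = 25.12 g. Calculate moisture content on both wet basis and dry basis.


Moisture lost = 29.86 - 25.12 = 4.74 g
Wet basis MC = 4.74 / 29.86 x 100 = 15.9%
Dry basis MC = 4.74 / 25.12 x 100 = 18.9%


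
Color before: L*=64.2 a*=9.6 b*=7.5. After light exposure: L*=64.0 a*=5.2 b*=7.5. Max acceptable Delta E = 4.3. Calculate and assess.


Delta E = 4.40
Passes: No

dL = -0.2, da = -4.4, db = 0.0
dE = sqrt((-0.2)^2 + (-4.4)^2 + (0.0)^2) = 4.40
Max = 4.3
Passes: No


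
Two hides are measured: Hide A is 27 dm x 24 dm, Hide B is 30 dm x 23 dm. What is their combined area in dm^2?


Hide A area = 27 x 24 = 648 dm^2
Hide B area = 30 x 23 = 690 dm^2
Total = 648 + 690 = 1338 dm^2


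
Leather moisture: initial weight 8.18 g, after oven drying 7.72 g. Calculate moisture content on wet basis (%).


Moisture = 8.18 - 7.72 = 0.46 g
MC = 0.46 / 8.18 x 100 = 5.6%


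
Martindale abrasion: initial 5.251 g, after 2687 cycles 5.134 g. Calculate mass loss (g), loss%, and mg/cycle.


Mass loss = 0.117 g
Loss = 2.23%
Rate = 0.044 mg/cycle

Loss = 5.251 - 5.134 = 0.117 g
Loss% = 0.117 / 5.251 x 100 = 2.23%
Rate = 0.117 / 2687 x 1000 = 0.044 mg/cycle


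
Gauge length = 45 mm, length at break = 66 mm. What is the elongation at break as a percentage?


46.7%


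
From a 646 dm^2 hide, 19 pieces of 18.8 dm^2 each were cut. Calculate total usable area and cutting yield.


Total usable = 19 x 18.8 = 357.2 dm^2
Yield = 357.2 / 646 x 100 = 55.3%
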